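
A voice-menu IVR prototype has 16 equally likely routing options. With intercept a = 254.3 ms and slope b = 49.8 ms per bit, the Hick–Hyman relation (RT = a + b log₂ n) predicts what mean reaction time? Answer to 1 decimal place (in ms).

453.5 ms

log₂(16) = 4 bits, so RT = 254.3 + 49.8 × 4 ≈ 453.500 ms.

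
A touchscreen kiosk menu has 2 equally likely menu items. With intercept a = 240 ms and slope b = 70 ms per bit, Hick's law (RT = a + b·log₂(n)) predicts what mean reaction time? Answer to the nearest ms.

log₂(2) = 1 bits, so RT = 240 + 70 × 1 ≈ 310.000 ms.

310 ms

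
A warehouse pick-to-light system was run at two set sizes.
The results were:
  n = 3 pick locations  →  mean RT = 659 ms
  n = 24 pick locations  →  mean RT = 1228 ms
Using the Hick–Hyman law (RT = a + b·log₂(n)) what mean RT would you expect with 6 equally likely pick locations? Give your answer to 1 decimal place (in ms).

Solve the two-equation system in a and b:
  b = (1228 − 659) / (log₂ 24 − log₂ 3) = 569 / (4.5850 − 1.5850) = 189.667 ms/bit
  a = 659 − 189.667 × 1.5850 = 358.385 ms
Then RT(6) = 358.385 + 189.667 × log₂ 6 = 358.385 + 189.667 × 2.5850 ≈ 848.667 ms.

848.7 ms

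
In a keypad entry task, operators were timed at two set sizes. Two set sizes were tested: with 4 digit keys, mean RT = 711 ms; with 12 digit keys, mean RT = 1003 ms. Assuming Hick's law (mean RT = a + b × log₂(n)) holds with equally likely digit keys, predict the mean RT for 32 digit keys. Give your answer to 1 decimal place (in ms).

1263.7 ms

With log₂ n on the abscissa the relation is linear; from the two conditions:
  b = (1003 − 711) / (log₂ 12 − log₂ 4) = 292 / (3.5850 − 2) = 184.231 ms/bit
  a = 711 − 184.231 × 2 = 342.537 ms
Then RT(32) = 342.537 + 184.231 × log₂ 32 = 342.537 + 184.231 × 5 ≈ 1263.694 ms.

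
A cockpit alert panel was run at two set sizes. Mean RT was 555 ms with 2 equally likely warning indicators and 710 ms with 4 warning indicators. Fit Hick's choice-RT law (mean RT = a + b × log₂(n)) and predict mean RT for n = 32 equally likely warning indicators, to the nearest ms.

1175 ms

RT is linear in log₂ n, so two points fix the line:
  b = (710 − 555) / (log₂ 4 − log₂ 2) = 155 / (2 − 1) = 155 ms/bit
  a = 555 − 155 × 1 = 400 ms
Then RT(32) = 400 + 155 × log₂ 32 = 400 + 155 × 5 ≈ 1175.000 ms.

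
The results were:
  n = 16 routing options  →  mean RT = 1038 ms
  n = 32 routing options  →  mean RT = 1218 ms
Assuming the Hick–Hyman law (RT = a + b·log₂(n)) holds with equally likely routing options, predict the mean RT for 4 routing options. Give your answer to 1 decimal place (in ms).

Fit slope and intercept:
  b = (1218 − 1038) / (log₂ 32 − log₂ 16) = 180 / (5 − 4) = 180.000 ms/bit
  a = 1038 − 180.000 × 4 = 318.000 ms
Then RT(4) = 318.000 + 180.000 × log₂ 4 = 318.000 + 180.000 × 2 ≈ 678.000 ms.

678.0 ms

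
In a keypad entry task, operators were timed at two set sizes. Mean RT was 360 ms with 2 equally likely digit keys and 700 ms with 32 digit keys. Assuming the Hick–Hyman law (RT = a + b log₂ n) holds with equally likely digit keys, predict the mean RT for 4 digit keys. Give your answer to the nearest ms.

RT is linear in log₂ n, so two points fix the line:
  b = (700 − 360) / (log₂ 32 − log₂ 2) = 340 / (5 − 1) = 85 ms/bit
  a = 360 − 85 × 1 = 275 ms
Then RT(4) = 275 + 85 × log₂ 4 = 275 + 85 × 2 ≈ 445.000 ms.

445 ms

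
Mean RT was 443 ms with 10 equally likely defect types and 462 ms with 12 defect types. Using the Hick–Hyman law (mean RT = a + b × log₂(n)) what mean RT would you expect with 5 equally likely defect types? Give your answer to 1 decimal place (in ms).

370.8 ms

Fit slope and intercept:
  b = (462 − 443) / (log₂ 12 − log₂ 10) = 19 / (3.5850 − 3.3219) = 72.234 ms/bit
  a = 443 − 72.234 × 3.3219 = 203.044 ms
Then RT(5) = 203.044 + 72.234 × log₂ 5 = 203.044 + 72.234 × 2.3219 ≈ 370.766 ms.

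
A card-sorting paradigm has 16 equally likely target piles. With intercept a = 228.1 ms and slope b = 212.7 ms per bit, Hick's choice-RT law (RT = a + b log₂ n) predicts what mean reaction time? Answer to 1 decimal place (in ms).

1078.9 ms

log₂(16) = 4 bits, so RT = 228.1 + 212.7 × 4 ≈ 1078.900 ms.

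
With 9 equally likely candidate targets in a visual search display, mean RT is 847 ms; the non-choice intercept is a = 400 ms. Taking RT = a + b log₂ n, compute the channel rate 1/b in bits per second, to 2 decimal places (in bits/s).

Choice component = 847 − 400 = 447 ms over log₂(9) = 3.1699 bits.
b = 447 / 3.1699 = 141.013 ms/bit, so 1/b = 7.092 bits/s.

7.09 bits/s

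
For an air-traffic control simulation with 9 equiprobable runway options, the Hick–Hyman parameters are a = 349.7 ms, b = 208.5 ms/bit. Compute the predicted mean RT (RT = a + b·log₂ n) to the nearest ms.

1011 ms

log₂(9) = 3.1699 bits, so RT = 349.7 + 208.5 × 3.1699 ≈ 1010.629 ms.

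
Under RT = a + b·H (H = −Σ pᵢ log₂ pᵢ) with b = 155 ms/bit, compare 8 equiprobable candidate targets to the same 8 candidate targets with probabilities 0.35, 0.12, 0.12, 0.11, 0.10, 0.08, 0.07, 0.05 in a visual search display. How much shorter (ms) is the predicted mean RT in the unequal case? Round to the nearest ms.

43 ms

The RT saving is b·ΔH. Equiprobable H₀ = log₂(8) = 3.0000 bits; with the given probabilities H = 2.7229 bits.
b·(H₀ − H) = 155 × (3.0000 − 2.7229) = 42.95 ms.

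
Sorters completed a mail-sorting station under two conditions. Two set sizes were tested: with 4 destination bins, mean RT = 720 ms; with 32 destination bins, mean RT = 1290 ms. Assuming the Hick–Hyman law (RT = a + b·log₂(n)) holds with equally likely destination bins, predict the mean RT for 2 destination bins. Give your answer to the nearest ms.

RT is linear in log₂ n, so two points fix the line:
  b = (1290 − 720) / (log₂ 32 − log₂ 4) = 570 / (5 − 2) = 190 ms/bit
  a = 720 − 190 × 2 = 340 ms
Then RT(2) = 340 + 190 × log₂ 2 = 340 + 190 × 1 ≈ 530.000 ms.

530 ms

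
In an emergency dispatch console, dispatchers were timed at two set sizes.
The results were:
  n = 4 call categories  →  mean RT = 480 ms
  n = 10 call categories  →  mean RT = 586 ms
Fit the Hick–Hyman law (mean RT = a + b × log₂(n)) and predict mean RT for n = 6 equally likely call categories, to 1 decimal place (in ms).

526.9 ms

RT is linear in log₂ n, so two points fix the line:
  b = (586 − 480) / (log₂ 10 − log₂ 4) = 106 / (3.3219 − 2) = 80.186 ms/bit
  a = 480 − 80.186 × 2 = 319.628 ms
Then RT(6) = 319.628 + 80.186 × log₂ 6 = 319.628 + 80.186 × 2.5850 ≈ 526.906 ms.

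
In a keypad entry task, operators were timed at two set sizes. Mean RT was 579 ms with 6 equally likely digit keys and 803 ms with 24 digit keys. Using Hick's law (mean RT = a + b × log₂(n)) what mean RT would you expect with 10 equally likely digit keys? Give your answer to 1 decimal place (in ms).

661.5 ms

With log₂ n on the abscissa the relation is linear; from the two conditions:
  b = (803 − 579) / (log₂ 24 − log₂ 6) = 224 / (4.5850 − 2.5850) = 112.000 ms/bit
  a = 579 − 112.000 × 2.5850 = 289.484 ms
Then RT(10) = 289.484 + 112.000 × log₂ 10 = 289.484 + 112.000 × 3.3219 ≈ 661.540 ms.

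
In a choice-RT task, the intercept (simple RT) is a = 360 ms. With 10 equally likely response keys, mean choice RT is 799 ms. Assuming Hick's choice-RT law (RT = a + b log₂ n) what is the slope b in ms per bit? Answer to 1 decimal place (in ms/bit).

132.2 ms/bit

log₂(10) = 3.3219 bits.
b = (RT − a)/log₂ n = (799 − 360) / 3.3219 = 132.152 ms/bit.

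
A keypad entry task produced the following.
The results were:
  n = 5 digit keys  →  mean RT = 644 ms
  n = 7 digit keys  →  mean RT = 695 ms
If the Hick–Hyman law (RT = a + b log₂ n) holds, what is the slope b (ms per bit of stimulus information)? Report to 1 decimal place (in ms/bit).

105.1 ms/bit

b = (RT₂ − RT₁)/(log₂ n₂ − log₂ n₁) = (695 − 644)/(2.8074 − 2.3219) = 105.062 ms/bit.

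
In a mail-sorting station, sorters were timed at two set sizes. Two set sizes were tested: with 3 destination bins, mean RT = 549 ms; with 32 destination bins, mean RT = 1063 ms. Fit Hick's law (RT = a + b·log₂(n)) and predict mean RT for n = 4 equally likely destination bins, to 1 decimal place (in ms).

611.5 ms

Fit slope and intercept:
  b = (1063 − 549) / (log₂ 32 − log₂ 3) = 514 / (5 − 1.5850) = 150.511 ms/bit
  a = 549 − 150.511 × 1.5850 = 310.446 ms
Then RT(4) = 310.446 + 150.511 × log₂ 4 = 310.446 + 150.511 × 2 ≈ 611.468 ms.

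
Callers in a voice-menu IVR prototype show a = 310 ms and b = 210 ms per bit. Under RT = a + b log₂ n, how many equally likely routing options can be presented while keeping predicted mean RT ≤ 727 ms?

Set 310 + 210·log₂ n ≤ 727 → log₂ n ≤ (727 − 310)/210 = 1.9857.
So n ≤ 2^1.9857 = 3.961; the largest integer n is 3.

3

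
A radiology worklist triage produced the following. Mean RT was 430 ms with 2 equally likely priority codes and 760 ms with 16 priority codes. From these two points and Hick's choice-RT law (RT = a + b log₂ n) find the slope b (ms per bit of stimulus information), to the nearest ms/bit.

Slope: b = (760 − 430) / (log₂ 16 − log₂ 2) = 330/3.0000 = 110 ms/bit.

110 ms/bit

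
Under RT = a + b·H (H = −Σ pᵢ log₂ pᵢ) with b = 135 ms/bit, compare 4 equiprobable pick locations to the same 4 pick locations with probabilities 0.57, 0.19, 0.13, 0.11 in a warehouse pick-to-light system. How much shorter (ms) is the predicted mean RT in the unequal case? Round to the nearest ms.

47 ms

The RT saving is b·ΔH. Equiprobable H₀ = log₂(4) = 2.0000 bits; with the given probabilities H = 1.6504 bits.
b·(H₀ − H) = 135 × (2.0000 − 1.6504) = 47.19 ms.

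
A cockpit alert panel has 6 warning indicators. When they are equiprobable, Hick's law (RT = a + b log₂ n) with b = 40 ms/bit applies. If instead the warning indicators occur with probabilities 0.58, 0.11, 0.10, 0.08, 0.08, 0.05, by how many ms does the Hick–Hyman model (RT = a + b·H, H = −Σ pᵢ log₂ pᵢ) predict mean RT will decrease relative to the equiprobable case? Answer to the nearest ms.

26 ms

The RT saving is b·ΔH. Equiprobable H₀ = log₂(6) = 2.5850 bits; with the given probabilities H = 1.9374 bits.
b·(H₀ − H) = 40 × (2.5850 − 1.9374) = 25.90 ms.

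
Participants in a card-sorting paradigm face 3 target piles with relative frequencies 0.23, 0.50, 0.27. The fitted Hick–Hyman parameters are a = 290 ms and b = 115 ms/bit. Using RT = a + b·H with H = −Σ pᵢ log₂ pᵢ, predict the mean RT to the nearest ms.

462 ms

Entropy contributions −pᵢ log₂ pᵢ: 0.4877, 0.5000, 0.5100; sum H = 1.4977 bits.
RT = a + bH = 290 + 115·1.4977 = 462.23 ms.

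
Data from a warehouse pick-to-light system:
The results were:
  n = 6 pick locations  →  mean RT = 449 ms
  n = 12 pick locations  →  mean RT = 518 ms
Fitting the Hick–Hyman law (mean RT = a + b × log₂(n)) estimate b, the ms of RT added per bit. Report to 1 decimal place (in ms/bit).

69.0 ms/bit

The slope on a log₂ axis is (518 − 449) / (3.5850 − 2.5850) = 69.000 ms/bit.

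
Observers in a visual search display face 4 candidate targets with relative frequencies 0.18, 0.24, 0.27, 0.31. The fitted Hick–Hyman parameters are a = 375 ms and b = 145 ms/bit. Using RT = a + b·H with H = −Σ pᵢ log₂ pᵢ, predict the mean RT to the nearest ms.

H = 0.18·log₂(1/0.18) + 0.24·log₂(1/0.24) + 0.27·log₂(1/0.27) + 0.31·log₂(1/0.31) = 1.9733 bits.
RT = 375 + 145 × 1.9733 = 661.12 ms.

661 ms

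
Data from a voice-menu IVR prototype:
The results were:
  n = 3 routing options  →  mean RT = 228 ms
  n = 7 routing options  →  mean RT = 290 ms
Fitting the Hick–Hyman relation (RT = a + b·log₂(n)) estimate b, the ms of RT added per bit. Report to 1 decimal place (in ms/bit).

50.7 ms/bit

The slope on a log₂ axis is (290 − 228) / (2.8074 − 1.5850) = 50.720 ms/bit.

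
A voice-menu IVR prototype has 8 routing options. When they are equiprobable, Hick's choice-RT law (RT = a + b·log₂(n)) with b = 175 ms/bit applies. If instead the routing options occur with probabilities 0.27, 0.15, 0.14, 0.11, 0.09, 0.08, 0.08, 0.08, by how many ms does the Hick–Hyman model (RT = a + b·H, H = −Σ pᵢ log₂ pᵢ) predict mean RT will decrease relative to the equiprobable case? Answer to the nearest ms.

Equiprobable entropy H₀ = log₂ 8 = 3.0000 bits.
Skewed entropy H = −Σ pᵢ log₂ pᵢ = 2.8551 bits.
ΔRT = b·(H₀ − H) = 175 × 0.1449 = 25.35 ms.

25 ms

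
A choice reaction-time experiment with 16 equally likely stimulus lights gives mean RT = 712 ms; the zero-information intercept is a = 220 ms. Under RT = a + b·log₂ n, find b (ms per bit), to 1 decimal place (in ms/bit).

16 alternatives carry log₂ 16 = 4 bits; the choice cost is 712 − 220 = 492 ms, so b = 492/4 = 123.000 ms/bit.

123.0 ms/bit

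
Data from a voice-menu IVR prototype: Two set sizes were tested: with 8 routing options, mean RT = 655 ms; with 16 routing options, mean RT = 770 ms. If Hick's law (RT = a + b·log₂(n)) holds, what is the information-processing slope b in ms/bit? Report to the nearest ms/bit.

115 ms/bit

The slope on a log₂ axis is (770 − 655) / (4 − 3) = 115 ms/bit.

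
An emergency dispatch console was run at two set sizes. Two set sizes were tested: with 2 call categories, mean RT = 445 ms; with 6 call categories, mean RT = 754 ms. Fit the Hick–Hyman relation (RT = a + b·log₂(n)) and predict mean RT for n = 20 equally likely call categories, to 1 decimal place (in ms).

Solve the two-equation system in a and b:
  b = (754 − 445) / (log₂ 6 − log₂ 2) = 309 / (2.5850 − 1) = 194.957 ms/bit
  a = 445 − 194.957 × 1 = 250.043 ms
Then RT(20) = 250.043 + 194.957 × log₂ 20 = 250.043 + 194.957 × 4.3219 ≈ 1092.634 ms.

1092.6 ms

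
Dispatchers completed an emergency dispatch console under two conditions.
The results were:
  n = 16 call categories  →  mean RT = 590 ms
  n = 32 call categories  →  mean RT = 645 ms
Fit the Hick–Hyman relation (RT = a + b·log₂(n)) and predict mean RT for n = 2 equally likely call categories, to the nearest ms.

RT is linear in log₂ n, so two points fix the line:
  b = (645 − 590) / (log₂ 32 − log₂ 16) = 55 / (5 − 4) = 55 ms/bit
  a = 590 − 55 × 4 = 370 ms
Then RT(2) = 370 + 55 × log₂ 2 = 370 + 55 × 1 ≈ 425.000 ms.

425 ms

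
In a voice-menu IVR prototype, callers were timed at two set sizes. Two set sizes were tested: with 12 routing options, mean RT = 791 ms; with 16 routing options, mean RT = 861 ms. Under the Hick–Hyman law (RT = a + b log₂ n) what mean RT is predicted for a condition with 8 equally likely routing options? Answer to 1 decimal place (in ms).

692.3 ms

Solve the two-equation system in a and b:
  b = (861 − 791) / (log₂ 16 − log₂ 12) = 70 / (4 − 3.5850) = 168.659 ms/bit
  a = 791 − 168.659 × 3.5850 = 186.362 ms
Then RT(8) = 186.362 + 168.659 × log₂ 8 = 186.362 + 168.659 × 3 ≈ 692.341 ms.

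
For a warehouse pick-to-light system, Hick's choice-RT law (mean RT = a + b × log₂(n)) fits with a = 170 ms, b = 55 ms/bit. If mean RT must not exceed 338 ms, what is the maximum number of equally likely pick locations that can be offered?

Set 170 + 55·log₂ n ≤ 338 → log₂ n ≤ (338 − 170)/55 = 3.0545.
So n ≤ 2^3.0545 = 8.308; the largest integer n is 8.

8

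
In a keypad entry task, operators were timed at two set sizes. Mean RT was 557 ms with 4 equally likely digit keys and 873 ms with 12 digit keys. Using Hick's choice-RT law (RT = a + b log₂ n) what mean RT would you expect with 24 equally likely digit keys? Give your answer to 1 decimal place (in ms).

1072.4 ms

Fit slope and intercept:
  b = (873 − 557) / (log₂ 12 − log₂ 4) = 316 / (3.5850 − 2) = 199.374 ms/bit
  a = 557 − 199.374 × 2 = 158.252 ms
Then RT(24) = 158.252 + 199.374 × log₂ 24 = 158.252 + 199.374 × 4.5850 ≈ 1072.374 ms.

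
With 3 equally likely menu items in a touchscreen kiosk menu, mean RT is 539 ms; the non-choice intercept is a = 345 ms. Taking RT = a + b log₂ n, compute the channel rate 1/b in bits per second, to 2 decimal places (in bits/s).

8.17 bits/s

b = (539 − 345)/log₂ 3 = 194/1.5850 = 122.400 ms per bit = 0.12240 s/bit; the reciprocal is 8.170 bits/s.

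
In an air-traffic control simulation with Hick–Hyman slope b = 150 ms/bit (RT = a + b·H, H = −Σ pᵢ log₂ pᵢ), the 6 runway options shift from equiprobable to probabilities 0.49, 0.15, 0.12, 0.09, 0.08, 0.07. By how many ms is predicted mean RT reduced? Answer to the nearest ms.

65 ms

The RT saving is b·ΔH. Equiprobable H₀ = log₂(6) = 2.5850 bits; with the given probabilities H = 2.1546 bits.
b·(H₀ − H) = 150 × (2.5850 − 2.1546) = 64.55 ms.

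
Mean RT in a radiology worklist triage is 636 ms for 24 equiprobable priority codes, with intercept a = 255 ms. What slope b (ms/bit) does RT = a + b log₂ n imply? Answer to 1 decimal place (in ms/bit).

83.1 ms/bit

24 alternatives carry log₂ 24 = 4.5850 bits; the choice cost is 636 − 255 = 381 ms, so b = 381/4.5850 = 83.098 ms/bit.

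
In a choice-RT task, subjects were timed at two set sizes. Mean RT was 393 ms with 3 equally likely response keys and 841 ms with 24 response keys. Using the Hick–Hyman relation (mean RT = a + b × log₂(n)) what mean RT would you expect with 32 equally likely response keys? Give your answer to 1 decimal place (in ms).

With log₂ n on the abscissa the relation is linear; from the two conditions:
  b = (841 − 393) / (log₂ 24 − log₂ 3) = 448 / (4.5850 − 1.5850) = 149.333 ms/bit
  a = 393 − 149.333 × 1.5850 = 156.312 ms
Then RT(32) = 156.312 + 149.333 × log₂ 32 = 156.312 + 149.333 × 5 ≈ 902.979 ms.

903.0 ms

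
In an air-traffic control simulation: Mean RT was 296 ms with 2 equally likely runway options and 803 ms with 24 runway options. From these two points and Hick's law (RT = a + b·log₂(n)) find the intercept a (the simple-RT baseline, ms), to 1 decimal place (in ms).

The slope on a log₂ axis is (803 − 296) / (4.5850 − 1) = 141.424 ms/bit.
a = RT₁ − b·log₂ n₁ = 296 − 141.424 × 1 = 154.576 ms.

154.6 ms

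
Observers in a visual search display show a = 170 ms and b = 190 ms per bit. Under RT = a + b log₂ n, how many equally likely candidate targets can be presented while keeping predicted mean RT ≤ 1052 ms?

Set 170 + 190·log₂ n ≤ 1052 → log₂ n ≤ (1052 − 170)/190 = 4.6421.
So n ≤ 2^4.6421 = 24.970; the largest integer n is 24.

24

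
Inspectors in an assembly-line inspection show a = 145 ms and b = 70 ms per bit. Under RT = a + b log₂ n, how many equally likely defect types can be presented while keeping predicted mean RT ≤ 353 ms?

70·log₂ n ≤ 353 − 145 = 208, giving log₂ n ≤ 2.9714 and n ≤ 7.843. The largest whole number is 7.

7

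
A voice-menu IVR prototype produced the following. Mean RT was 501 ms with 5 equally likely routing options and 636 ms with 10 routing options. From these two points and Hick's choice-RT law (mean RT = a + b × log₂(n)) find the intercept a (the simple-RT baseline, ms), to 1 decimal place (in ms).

187.5 ms

The slope on a log₂ axis is (636 − 501) / (3.3219 − 2.3219) = 135.000 ms/bit.
a = RT₁ − b·log₂ n₁ = 501 − 135.000 × 2.3219 = 187.540 ms.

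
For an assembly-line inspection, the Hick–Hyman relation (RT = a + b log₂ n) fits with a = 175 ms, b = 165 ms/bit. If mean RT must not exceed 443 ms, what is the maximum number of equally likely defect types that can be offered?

3

Information budget: (443 − 175)/165 = 1.6242 bits, so n ≤ 2^1.6242 = 3.083 → at most 3.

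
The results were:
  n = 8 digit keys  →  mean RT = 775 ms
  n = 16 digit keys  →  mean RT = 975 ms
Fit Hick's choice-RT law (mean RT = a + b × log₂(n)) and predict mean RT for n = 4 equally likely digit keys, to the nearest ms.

575 ms

With log₂ n on the abscissa the relation is linear; from the two conditions:
  b = (975 − 775) / (log₂ 16 − log₂ 8) = 200 / (4 − 3) = 200 ms/bit
  a = 775 − 200 × 3 = 175 ms
Then RT(4) = 175 + 200 × log₂ 4 = 175 + 200 × 2 ≈ 575.000 ms.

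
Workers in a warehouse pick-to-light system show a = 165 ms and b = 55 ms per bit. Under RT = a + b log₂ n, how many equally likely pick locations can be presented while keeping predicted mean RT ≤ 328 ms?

Set 165 + 55·log₂ n ≤ 328 → log₂ n ≤ (328 − 165)/55 = 2.9636.
So n ≤ 2^2.9636 = 7.801; the largest integer n is 7.

7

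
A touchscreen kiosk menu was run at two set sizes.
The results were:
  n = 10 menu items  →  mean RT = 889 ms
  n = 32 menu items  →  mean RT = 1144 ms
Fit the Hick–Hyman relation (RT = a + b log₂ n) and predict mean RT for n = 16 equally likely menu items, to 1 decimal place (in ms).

With log₂ n on the abscissa the relation is linear; from the two conditions:
  b = (1144 − 889) / (log₂ 32 − log₂ 10) = 255 / (5 − 3.3219) = 151.960 ms/bit
  a = 889 − 151.960 × 3.3219 = 384.199 ms
Then RT(16) = 384.199 + 151.960 × log₂ 16 = 384.199 + 151.960 × 4 ≈ 992.040 ms.

992.0 ms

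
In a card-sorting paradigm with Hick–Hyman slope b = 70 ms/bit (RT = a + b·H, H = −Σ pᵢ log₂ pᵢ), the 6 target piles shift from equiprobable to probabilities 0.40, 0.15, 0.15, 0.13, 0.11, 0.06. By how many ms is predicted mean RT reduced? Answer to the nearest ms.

Equiprobable entropy H₀ = log₂ 6 = 2.5850 bits.
Skewed entropy H = −Σ pᵢ log₂ pᵢ = 2.3263 bits.
ΔRT = b·(H₀ − H) = 70 × 0.2586 = 18.10 ms.

18 ms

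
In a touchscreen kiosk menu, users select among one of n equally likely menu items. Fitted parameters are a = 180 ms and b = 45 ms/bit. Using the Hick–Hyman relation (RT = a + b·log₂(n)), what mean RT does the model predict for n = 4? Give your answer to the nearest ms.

log₂(4) = 2 bits, so RT = 180 + 45 × 2 ≈ 270.000 ms.

270 ms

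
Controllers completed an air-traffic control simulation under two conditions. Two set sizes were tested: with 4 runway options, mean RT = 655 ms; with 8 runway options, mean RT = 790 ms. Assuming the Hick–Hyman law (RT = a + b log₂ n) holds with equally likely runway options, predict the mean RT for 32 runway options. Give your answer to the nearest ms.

With log₂ n on the abscissa the relation is linear; from the two conditions:
  b = (790 − 655) / (log₂ 8 − log₂ 4) = 135 / (3 − 2) = 135 ms/bit
  a = 655 − 135 × 2 = 385 ms
Then RT(32) = 385 + 135 × log₂ 32 = 385 + 135 × 5 ≈ 1060.000 ms.

1060 ms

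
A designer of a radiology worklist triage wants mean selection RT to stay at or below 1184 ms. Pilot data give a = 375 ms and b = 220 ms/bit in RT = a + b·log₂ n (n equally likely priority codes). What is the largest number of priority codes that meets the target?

220·log₂ n ≤ 1184 − 375 = 809, giving log₂ n ≤ 3.6773 and n ≤ 12.793. The largest whole number is 12.

12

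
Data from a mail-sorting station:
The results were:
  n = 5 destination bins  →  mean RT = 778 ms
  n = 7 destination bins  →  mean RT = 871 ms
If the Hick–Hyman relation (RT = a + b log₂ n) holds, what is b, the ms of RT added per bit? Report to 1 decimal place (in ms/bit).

191.6 ms/bit

The slope on a log₂ axis is (871 − 778) / (2.8074 − 2.3219) = 191.584 ms/bit.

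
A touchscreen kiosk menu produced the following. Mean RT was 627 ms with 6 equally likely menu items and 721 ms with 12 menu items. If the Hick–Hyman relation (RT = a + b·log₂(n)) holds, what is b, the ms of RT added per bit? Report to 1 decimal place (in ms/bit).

The slope on a log₂ axis is (721 − 627) / (3.5850 − 2.5850) = 94.000 ms/bit.

94.0 ms/bit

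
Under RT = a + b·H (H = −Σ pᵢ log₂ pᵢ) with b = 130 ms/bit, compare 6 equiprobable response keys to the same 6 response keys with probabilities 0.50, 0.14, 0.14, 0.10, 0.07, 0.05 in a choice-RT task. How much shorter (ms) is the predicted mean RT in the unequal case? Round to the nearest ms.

Equiprobable entropy H₀ = log₂ 6 = 2.5850 bits.
Skewed entropy H = −Σ pᵢ log₂ pᵢ = 2.1111 bits.
ΔRT = b·(H₀ − H) = 130 × 0.4739 = 61.61 ms.

62 ms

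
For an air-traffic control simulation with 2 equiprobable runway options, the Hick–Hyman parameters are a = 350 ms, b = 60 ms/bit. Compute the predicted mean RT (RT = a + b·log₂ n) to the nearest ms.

log₂(2) = 1 bits, so RT = 350 + 60 × 1 ≈ 410.000 ms.

410 ms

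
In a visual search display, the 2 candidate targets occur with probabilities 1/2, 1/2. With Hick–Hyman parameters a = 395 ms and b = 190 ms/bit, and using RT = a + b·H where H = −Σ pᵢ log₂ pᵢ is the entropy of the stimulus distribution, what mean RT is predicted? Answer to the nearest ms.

585 ms

Each term −pᵢ log₂ pᵢ: 0.5·1 + 0.5·1; summed, H = 1.000 bits.
Mean RT = a + bH = 395 + 190·1.000 = 585.00 ms.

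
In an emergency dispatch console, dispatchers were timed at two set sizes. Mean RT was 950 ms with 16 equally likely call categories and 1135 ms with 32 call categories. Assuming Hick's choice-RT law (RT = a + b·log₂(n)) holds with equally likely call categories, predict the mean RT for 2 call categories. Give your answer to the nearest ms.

395 ms

Solve the two-equation system in a and b:
  b = (1135 − 950) / (log₂ 32 − log₂ 16) = 185 / (5 − 4) = 185 ms/bit
  a = 950 − 185 × 4 = 210 ms
Then RT(2) = 210 + 185 × log₂ 2 = 210 + 185 × 1 ≈ 395.000 ms.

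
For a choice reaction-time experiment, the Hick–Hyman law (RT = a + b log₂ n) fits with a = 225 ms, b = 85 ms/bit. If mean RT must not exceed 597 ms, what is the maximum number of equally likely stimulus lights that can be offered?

20

Set 225 + 85·log₂ n ≤ 597 → log₂ n ≤ (597 − 225)/85 = 4.3765.
So n ≤ 2^4.3765 = 20.771; the largest integer n is 20.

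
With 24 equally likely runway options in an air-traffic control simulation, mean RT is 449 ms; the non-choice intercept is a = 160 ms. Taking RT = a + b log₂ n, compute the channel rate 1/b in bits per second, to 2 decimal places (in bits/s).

15.86 bits/s

Choice component = 449 − 160 = 289 ms over log₂(24) = 4.5850 bits.
b = 289 / 4.5850 = 63.032 ms/bit, so 1/b = 15.865 bits/s.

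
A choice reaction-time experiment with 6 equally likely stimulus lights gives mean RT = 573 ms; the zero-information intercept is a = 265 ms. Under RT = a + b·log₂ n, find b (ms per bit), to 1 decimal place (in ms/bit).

6 alternatives carry log₂ 6 = 2.5850 bits; the choice cost is 573 − 265 = 308 ms, so b = 308/2.5850 = 119.151 ms/bit.

119.2 ms/bit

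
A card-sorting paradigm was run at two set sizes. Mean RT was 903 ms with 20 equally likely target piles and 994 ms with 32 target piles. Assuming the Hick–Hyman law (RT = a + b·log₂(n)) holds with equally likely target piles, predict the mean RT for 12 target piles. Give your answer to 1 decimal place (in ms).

Fit slope and intercept:
  b = (994 − 903) / (log₂ 32 − log₂ 20) = 91 / (5 − 4.3219) = 134.204 ms/bit
  a = 903 − 134.204 × 4.3219 = 322.980 ms
Then RT(12) = 322.980 + 134.204 × log₂ 12 = 322.980 + 134.204 × 3.5850 ≈ 804.096 ms.

804.1 ms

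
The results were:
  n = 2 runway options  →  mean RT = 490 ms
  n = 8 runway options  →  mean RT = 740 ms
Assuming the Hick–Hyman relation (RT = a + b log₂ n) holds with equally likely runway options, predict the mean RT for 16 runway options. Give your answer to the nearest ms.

Solve the two-equation system in a and b:
  b = (740 − 490) / (log₂ 8 − log₂ 2) = 250 / (3 − 1) = 125 ms/bit
  a = 490 − 125 × 1 = 365 ms
Then RT(16) = 365 + 125 × log₂ 16 = 365 + 125 × 4 ≈ 865.000 ms.

865 ms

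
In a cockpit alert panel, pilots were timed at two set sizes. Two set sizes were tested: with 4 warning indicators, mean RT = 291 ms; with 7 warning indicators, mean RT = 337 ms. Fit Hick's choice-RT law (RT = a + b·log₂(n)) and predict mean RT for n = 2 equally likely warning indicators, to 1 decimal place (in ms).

234.0 ms

With log₂ n on the abscissa the relation is linear; from the two conditions:
  b = (337 − 291) / (log₂ 7 − log₂ 4) = 46 / (2.8074 − 2) = 56.976 ms/bit
  a = 291 − 56.976 × 2 = 177.048 ms
Then RT(2) = 177.048 + 56.976 × log₂ 2 = 177.048 + 56.976 × 1 ≈ 234.024 ms.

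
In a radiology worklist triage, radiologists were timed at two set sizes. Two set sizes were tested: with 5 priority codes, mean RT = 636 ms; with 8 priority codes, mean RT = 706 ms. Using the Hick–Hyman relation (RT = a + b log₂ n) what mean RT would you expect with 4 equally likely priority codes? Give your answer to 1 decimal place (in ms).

Solve the two-equation system in a and b:
  b = (706 − 636) / (log₂ 8 − log₂ 5) = 70 / (3 − 2.3219) = 103.234 ms/bit
  a = 636 − 103.234 × 2.3219 = 396.298 ms
Then RT(4) = 396.298 + 103.234 × log₂ 4 = 396.298 + 103.234 × 2 ≈ 602.766 ms.

602.8 ms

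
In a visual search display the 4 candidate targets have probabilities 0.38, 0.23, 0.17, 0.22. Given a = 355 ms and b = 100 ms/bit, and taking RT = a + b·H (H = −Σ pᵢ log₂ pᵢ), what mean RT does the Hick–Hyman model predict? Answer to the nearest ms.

548 ms

H = 0.38·log₂(1/0.38) + 0.23·log₂(1/0.23) + 0.17·log₂(1/0.17) + 0.22·log₂(1/0.22) = 1.9333 bits.
RT = 355 + 100 × 1.9333 = 548.33 ms.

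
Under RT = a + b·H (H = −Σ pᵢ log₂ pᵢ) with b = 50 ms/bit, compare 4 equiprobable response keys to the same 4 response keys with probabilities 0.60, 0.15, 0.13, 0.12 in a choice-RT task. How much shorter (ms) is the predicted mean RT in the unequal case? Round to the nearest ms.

The RT saving is b·ΔH. Equiprobable H₀ = log₂(4) = 2.0000 bits; with the given probabilities H = 1.6024 bits.
b·(H₀ − H) = 50 × (2.0000 − 1.6024) = 19.88 ms.

20 ms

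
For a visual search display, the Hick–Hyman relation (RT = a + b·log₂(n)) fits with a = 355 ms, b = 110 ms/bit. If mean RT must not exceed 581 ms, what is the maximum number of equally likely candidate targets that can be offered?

Information budget: (581 − 355)/110 = 2.0545 bits, so n ≤ 2^2.0545 = 4.154 → at most 4.

4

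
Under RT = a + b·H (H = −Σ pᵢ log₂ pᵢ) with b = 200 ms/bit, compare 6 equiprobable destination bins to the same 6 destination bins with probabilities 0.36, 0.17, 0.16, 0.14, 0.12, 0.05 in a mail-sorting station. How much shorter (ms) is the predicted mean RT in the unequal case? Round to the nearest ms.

43 ms

Equiprobable entropy H₀ = log₂ 6 = 2.5850 bits.
Skewed entropy H = −Σ pᵢ log₂ pᵢ = 2.3685 bits.
ΔRT = b·(H₀ − H) = 200 × 0.2165 = 43.29 ms.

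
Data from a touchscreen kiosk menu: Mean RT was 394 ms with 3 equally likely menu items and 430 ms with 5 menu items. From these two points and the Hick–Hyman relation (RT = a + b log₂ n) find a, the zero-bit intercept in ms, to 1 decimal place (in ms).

The slope on a log₂ axis is (430 − 394) / (2.3219 − 1.5850) = 48.849 ms/bit.
Intercept: a = 394 − 48.849·log₂(3) = 316.576 ms.

316.6 ms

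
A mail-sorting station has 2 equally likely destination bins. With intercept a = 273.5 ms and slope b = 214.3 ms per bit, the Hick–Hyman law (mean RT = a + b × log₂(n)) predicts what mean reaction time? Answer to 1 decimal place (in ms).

487.8 ms

log₂(2) = 1 bits, so RT = 273.5 + 214.3 × 1 ≈ 487.800 ms.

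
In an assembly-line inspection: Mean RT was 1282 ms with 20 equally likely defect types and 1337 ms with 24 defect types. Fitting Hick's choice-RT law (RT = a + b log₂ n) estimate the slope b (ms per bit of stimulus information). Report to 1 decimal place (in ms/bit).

b = (RT₂ − RT₁)/(log₂ n₂ − log₂ n₁) = (1337 − 1282)/(4.5850 − 4.3219) = 209.098 ms/bit.

209.1 ms/bit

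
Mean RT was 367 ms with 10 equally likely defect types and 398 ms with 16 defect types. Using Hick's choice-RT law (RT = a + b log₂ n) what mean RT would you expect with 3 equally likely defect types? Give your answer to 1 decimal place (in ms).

287.6 ms

Solve the two-equation system in a and b:
  b = (398 − 367) / (log₂ 16 − log₂ 10) = 31 / (4 − 3.3219) = 45.718 ms/bit
  a = 367 − 45.718 × 3.3219 = 215.129 ms
Then RT(3) = 215.129 + 45.718 × log₂ 3 = 215.129 + 45.718 × 1.5850 ≈ 287.590 ms.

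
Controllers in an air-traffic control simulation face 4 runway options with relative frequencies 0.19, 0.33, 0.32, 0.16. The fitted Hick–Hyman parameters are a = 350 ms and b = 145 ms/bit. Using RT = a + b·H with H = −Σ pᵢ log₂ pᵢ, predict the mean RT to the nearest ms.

630 ms

Entropy contributions −pᵢ log₂ pᵢ: 0.4552, 0.5278, 0.5260, 0.4230; sum H = 1.9321 bits.
RT = a + bH = 350 + 145·1.9321 = 630.15 ms.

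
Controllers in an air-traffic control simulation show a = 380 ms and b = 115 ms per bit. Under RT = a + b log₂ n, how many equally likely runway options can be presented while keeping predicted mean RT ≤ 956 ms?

32

115·log₂ n ≤ 956 − 380 = 576, giving log₂ n ≤ 5.0087 and n ≤ 32.193. The largest whole number is 32.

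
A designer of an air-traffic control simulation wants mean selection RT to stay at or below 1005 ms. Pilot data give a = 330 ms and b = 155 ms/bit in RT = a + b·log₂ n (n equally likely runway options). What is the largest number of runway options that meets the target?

Information budget: (1005 − 330)/155 = 4.3548 bits, so n ≤ 2^4.3548 = 20.461 → at most 20.

20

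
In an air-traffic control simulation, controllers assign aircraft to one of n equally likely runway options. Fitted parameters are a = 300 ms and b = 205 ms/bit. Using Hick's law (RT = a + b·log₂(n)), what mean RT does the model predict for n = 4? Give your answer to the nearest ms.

log₂(4) = 2 bits, so RT = 300 + 205 × 2 ≈ 710.000 ms.

710 ms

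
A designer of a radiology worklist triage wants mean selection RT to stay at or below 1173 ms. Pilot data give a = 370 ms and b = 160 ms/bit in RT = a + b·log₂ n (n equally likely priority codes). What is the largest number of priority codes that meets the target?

32

160·log₂ n ≤ 1173 − 370 = 803, giving log₂ n ≤ 5.0187 and n ≤ 32.419. The largest whole number is 32.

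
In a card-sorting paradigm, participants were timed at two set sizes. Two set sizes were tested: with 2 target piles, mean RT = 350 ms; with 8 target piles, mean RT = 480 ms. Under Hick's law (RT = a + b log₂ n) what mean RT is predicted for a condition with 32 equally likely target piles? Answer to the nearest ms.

610 ms

Solve the two-equation system in a and b:
  b = (480 − 350) / (log₂ 8 − log₂ 2) = 130 / (3 − 1) = 65 ms/bit
  a = 350 − 65 × 1 = 285 ms
Then RT(32) = 285 + 65 × log₂ 32 = 285 + 65 × 5 ≈ 610.000 ms.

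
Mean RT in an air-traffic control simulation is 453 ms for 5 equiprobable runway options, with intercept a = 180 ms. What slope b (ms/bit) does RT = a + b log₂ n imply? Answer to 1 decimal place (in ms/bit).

117.6 ms/bit

b = (453 − 180) / log₂(5) = 273 / 2.3219 = 117.575 ms/bit.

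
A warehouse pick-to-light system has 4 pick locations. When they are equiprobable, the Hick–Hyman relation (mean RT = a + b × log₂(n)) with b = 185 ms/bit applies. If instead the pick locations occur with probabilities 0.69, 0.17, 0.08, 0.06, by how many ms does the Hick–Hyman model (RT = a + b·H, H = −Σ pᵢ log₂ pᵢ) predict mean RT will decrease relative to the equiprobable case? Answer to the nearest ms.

Equiprobable entropy H₀ = log₂ 4 = 2.0000 bits.
Skewed entropy H = −Σ pᵢ log₂ pᵢ = 1.3390 bits.
ΔRT = b·(H₀ − H) = 185 × 0.6610 = 122.28 ms.

122 ms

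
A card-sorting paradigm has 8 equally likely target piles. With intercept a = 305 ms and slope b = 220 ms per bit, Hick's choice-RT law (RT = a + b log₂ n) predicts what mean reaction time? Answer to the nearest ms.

965 ms

log₂(8) = 3 bits, so RT = 305 + 220 × 3 ≈ 965.000 ms.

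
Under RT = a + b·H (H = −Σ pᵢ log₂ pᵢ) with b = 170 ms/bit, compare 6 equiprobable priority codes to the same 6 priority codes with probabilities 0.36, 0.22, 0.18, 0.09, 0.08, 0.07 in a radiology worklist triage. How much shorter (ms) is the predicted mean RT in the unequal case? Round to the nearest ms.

Equiprobable entropy H₀ = log₂ 6 = 2.5850 bits.
Skewed entropy H = −Σ pᵢ log₂ pᵢ = 2.3292 bits.
ΔRT = b·(H₀ − H) = 170 × 0.2557 = 43.48 ms.

43 ms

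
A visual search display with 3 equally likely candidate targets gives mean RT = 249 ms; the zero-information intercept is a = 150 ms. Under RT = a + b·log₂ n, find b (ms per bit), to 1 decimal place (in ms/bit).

62.5 ms/bit

b = (249 − 150) / log₂(3) = 99 / 1.5850 = 62.462 ms/bit.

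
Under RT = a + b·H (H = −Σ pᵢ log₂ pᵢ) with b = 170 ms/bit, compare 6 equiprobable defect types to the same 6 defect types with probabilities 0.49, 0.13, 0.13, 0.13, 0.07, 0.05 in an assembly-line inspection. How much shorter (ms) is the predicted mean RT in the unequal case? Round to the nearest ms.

76 ms

Equiprobable entropy H₀ = log₂ 6 = 2.5850 bits.
Skewed entropy H = −Σ pᵢ log₂ pᵢ = 2.1369 bits.
ΔRT = b·(H₀ − H) = 170 × 0.4481 = 76.18 ms.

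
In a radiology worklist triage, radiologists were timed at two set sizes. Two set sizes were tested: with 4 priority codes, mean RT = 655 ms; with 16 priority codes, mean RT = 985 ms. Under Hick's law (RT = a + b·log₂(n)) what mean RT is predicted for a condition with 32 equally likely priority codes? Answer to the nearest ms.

Solve the two-equation system in a and b:
  b = (985 − 655) / (log₂ 16 − log₂ 4) = 330 / (4 − 2) = 165 ms/bit
  a = 655 − 165 × 2 = 325 ms
Then RT(32) = 325 + 165 × log₂ 32 = 325 + 165 × 5 ≈ 1150.000 ms.

1150 ms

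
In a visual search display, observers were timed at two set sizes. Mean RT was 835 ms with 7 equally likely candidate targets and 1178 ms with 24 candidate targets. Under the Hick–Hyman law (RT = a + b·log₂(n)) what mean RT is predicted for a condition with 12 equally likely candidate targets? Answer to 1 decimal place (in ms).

With log₂ n on the abscissa the relation is linear; from the two conditions:
  b = (1178 − 835) / (log₂ 24 − log₂ 7) = 343 / (4.5850 − 2.8074) = 192.956 ms/bit
  a = 835 − 192.956 × 2.8074 = 293.304 ms
Then RT(12) = 293.304 + 192.956 × log₂ 12 = 293.304 + 192.956 × 3.5850 ≈ 985.044 ms.

985.0 ms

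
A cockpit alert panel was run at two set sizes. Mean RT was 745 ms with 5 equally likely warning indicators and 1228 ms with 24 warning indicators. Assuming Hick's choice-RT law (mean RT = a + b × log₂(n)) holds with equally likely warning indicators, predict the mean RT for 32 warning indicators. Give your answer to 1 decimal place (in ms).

1316.6 ms

RT is linear in log₂ n, so two points fix the line:
  b = (1228 − 745) / (log₂ 24 − log₂ 5) = 483 / (4.5850 − 2.3219) = 213.430 ms/bit
  a = 745 − 213.430 × 2.3219 = 249.430 ms
Then RT(32) = 249.430 + 213.430 × log₂ 32 = 249.430 + 213.430 × 5 ≈ 1316.582 ms.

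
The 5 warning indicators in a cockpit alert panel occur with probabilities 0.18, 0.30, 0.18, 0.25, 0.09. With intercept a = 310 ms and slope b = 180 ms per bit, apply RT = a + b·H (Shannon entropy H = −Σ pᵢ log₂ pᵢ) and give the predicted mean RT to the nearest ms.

Entropy contributions −pᵢ log₂ pᵢ: 0.4453, 0.5211, 0.4453, 0.5000, 0.3127; sum H = 2.2244 bits.
RT = a + bH = 310 + 180·2.2244 = 710.38 ms.

710 ms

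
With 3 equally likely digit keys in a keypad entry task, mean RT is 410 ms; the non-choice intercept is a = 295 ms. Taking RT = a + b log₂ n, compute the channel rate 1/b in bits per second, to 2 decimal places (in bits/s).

13.78 bits/s

Choice component = 410 − 295 = 115 ms over log₂(3) = 1.5850 bits.
b = 115 / 1.5850 = 72.557 ms/bit, so 1/b = 13.782 bits/s.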